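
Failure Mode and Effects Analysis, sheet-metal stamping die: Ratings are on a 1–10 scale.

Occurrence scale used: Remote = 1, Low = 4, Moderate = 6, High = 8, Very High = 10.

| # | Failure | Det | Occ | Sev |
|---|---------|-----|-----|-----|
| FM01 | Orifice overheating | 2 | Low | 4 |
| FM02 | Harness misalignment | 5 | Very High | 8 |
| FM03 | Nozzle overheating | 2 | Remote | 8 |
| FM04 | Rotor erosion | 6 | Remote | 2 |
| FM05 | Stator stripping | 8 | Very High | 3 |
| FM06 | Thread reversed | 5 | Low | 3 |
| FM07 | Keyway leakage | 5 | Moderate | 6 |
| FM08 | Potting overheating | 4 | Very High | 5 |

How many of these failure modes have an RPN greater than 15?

7

RPN = Severity × Occurrence × Detection:
  FM01: 4 × 4 × 2 = 32
  FM02: 8 × 10 × 5 = 400
  FM03: 8 × 1 × 2 = 16
  FM04: 2 × 1 × 6 = 12
  FM05: 3 × 10 × 8 = 240
  FM06: 3 × 4 × 5 = 60
  FM07: 6 × 6 × 5 = 180
  FM08: 5 × 10 × 4 = 200
Modes with RPN > 15: FM01 (32), FM02 (400), FM03 (16), FM05 (240), FM06 (60), FM07 (180), FM08 (200) → 7.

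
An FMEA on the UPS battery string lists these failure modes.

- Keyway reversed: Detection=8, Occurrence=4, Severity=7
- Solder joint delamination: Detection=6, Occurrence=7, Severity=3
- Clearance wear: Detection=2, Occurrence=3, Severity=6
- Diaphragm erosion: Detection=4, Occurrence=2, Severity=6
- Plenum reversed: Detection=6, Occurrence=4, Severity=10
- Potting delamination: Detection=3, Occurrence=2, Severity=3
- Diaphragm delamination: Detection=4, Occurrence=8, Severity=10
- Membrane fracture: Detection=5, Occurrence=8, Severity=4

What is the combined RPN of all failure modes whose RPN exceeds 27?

1154

RPN = Severity × Occurrence × Detection:
  Keyway reversed: 7 × 4 × 8 = 224
  Solder joint delamination: 3 × 7 × 6 = 126
  Clearance wear: 6 × 3 × 2 = 36
  Diaphragm erosion: 6 × 2 × 4 = 48
  Plenum reversed: 10 × 4 × 6 = 240
  Potting delamination: 3 × 2 × 3 = 18
  Diaphragm delamination: 10 × 8 × 4 = 320
  Membrane fracture: 4 × 8 × 5 = 160
RPN > 27: Keyway reversed (224), Solder joint delamination (126), Clearance wear (36), Diaphragm erosion (48), Plenum reversed (240), Diaphragm delamination (320), Membrane fracture (160).
Sum: 224 + 126 + 36 + 48 + 240 + 320 + 160 = 1154.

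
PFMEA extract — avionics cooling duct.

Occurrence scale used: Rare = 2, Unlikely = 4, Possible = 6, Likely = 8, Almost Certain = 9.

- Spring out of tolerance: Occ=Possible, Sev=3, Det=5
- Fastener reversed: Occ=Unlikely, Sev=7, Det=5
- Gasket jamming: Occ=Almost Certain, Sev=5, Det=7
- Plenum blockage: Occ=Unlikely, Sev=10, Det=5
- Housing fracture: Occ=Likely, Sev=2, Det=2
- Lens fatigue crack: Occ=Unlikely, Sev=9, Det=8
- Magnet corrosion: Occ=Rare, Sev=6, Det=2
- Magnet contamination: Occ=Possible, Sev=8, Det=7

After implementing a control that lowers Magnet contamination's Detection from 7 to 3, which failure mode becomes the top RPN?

Gasket jamming

RPN = Severity × Occurrence × Detection:
  Spring out of tolerance: 3 × 6 × 5 = 90
  Fastener reversed: 7 × 4 × 5 = 140
  Gasket jamming: 5 × 9 × 7 = 315
  Plenum blockage: 10 × 4 × 5 = 200
  Housing fracture: 2 × 8 × 2 = 32
  Lens fatigue crack: 9 × 4 × 8 = 288
  Magnet corrosion: 6 × 2 × 2 = 24
  Magnet contamination: 8 × 6 × 7 = 336
After action: Magnet contamination → 8 × 6 × 3 = 144.
Revised RPNs: Gasket jamming=315, Lens fatigue crack=288, Plenum blockage=200, Magnet contamination=144, Fastener reversed=140, Spring out of tolerance=90, Housing fracture=32, Magnet corrosion=24.
Highest is now Gasket jamming (315).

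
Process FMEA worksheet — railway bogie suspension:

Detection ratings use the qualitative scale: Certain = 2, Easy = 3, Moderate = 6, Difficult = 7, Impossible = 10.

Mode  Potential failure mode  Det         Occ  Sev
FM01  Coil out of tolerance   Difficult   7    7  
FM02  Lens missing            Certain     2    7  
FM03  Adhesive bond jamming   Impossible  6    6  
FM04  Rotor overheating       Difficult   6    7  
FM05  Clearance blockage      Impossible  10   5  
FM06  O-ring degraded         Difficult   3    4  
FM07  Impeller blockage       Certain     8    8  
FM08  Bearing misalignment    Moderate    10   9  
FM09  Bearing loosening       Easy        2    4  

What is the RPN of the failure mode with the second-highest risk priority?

500

RPN = Severity × Occurrence × Detection:
  FM01: 7 × 7 × 7 = 343
  FM02: 7 × 2 × 2 = 28
  FM03: 6 × 6 × 10 = 360
  FM04: 7 × 6 × 7 = 294
  FM05: 5 × 10 × 10 = 500
  FM06: 4 × 3 × 7 = 84
  FM07: 8 × 8 × 2 = 128
  FM08: 9 × 10 × 6 = 540
  FM09: 4 × 2 × 3 = 24
Sorted descending: 540, 500, 360, 343, 294, 128, 84, 28, 24.
The second-highest RPN is 500 (FM05).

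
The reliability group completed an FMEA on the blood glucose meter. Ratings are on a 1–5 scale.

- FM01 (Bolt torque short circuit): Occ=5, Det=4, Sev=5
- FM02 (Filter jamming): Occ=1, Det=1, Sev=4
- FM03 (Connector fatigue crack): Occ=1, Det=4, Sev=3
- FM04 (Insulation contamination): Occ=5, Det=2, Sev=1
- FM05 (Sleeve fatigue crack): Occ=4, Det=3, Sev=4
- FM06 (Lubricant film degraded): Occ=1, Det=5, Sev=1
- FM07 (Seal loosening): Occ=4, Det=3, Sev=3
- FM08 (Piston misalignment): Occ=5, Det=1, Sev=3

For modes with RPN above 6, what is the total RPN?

221

RPN = Severity × Occurrence × Detection:
  FM01: 5 × 5 × 4 = 100
  FM02: 4 × 1 × 1 = 4
  FM03: 3 × 1 × 4 = 12
  FM04: 1 × 5 × 2 = 10
  FM05: 4 × 4 × 3 = 48
  FM06: 1 × 1 × 5 = 5
  FM07: 3 × 4 × 3 = 36
  FM08: 3 × 5 × 1 = 15
RPN > 6: FM01 (100), FM03 (12), FM04 (10), FM05 (48), FM07 (36), FM08 (15).
Sum: 100 + 12 + 10 + 48 + 36 + 15 = 221.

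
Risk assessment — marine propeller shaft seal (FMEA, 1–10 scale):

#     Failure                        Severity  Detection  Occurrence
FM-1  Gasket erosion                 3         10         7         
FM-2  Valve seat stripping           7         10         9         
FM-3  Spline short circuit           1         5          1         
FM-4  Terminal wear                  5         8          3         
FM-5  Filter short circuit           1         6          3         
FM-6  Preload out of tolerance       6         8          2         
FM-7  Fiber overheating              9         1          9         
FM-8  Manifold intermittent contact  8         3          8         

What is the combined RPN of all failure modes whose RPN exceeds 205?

840

RPN = Severity × Occurrence × Detection:
  FM-1: 3 × 7 × 10 = 210
  FM-2: 7 × 9 × 10 = 630
  FM-3: 1 × 1 × 5 = 5
  FM-4: 5 × 3 × 8 = 120
  FM-5: 1 × 3 × 6 = 18
  FM-6: 6 × 2 × 8 = 96
  FM-7: 9 × 9 × 1 = 81
  FM-8: 8 × 8 × 3 = 192
RPN > 205: FM-1 (210), FM-2 (630).
Sum: 210 + 630 = 840.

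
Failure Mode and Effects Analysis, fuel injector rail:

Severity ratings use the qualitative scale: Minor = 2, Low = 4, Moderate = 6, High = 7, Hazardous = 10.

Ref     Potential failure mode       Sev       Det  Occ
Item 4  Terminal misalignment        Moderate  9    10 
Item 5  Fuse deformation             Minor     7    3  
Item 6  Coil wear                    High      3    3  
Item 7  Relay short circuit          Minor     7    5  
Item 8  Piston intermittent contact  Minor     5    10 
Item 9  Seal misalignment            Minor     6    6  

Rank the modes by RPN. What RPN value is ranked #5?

63

RPN = Severity × Occurrence × Detection:
  Item 4: 6 × 10 × 9 = 540
  Item 5: 2 × 3 × 7 = 42
  Item 6: 7 × 3 × 3 = 63
  Item 7: 2 × 5 × 7 = 70
  Item 8: 2 × 10 × 5 = 100
  Item 9: 2 × 6 × 6 = 72
Sorted descending: 540, 100, 72, 70, 63, 42.
The fifth-highest RPN is 63 (Item 6).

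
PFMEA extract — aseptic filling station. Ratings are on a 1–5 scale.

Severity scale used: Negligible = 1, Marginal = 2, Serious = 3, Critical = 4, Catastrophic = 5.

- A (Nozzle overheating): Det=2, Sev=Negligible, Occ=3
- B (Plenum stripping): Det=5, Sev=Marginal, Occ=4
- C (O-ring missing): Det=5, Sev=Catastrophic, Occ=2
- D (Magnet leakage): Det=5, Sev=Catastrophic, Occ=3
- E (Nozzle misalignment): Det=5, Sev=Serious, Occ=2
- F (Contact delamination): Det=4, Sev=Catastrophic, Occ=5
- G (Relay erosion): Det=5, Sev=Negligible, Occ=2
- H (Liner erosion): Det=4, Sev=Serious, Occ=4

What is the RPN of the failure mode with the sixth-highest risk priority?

30

RPN = Severity × Occurrence × Detection:
  A: 1 × 3 × 2 = 6
  B: 2 × 4 × 5 = 40
  C: 5 × 2 × 5 = 50
  D: 5 × 3 × 5 = 75
  E: 3 × 2 × 5 = 30
  F: 5 × 5 × 4 = 100
  G: 1 × 2 × 5 = 10
  H: 3 × 4 × 4 = 48
Sorted descending: 100, 75, 50, 48, 40, 30, 10, 6.
The sixth-highest RPN is 30 (E).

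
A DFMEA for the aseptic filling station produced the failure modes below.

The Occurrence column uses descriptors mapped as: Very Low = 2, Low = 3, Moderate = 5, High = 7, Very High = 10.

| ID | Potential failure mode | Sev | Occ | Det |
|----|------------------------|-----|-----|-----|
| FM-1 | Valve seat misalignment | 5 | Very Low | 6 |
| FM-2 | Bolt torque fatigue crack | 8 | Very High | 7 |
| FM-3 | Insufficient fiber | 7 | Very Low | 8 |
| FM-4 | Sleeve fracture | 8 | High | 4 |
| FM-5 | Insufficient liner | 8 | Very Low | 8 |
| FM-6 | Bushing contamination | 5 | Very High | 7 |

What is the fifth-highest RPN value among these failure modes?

112

RPN = Severity × Occurrence × Detection:
  FM-1: 5 × 2 × 6 = 60
  FM-2: 8 × 10 × 7 = 560
  FM-3: 7 × 2 × 8 = 112
  FM-4: 8 × 7 × 4 = 224
  FM-5: 8 × 2 × 8 = 128
  FM-6: 5 × 10 × 7 = 350
Sorted descending: 560, 350, 224, 128, 112, 60.
The fifth-highest RPN is 112 (FM-3).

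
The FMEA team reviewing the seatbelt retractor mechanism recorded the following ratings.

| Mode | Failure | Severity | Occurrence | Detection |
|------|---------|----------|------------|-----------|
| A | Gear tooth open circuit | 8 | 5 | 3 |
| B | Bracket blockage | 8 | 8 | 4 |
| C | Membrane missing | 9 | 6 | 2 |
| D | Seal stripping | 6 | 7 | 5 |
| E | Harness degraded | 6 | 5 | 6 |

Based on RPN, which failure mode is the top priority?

B

RPN = Severity × Occurrence × Detection:
  A: 8 × 5 × 3 = 120
  B: 8 × 8 × 4 = 256
  C: 9 × 6 × 2 = 108
  D: 6 × 7 × 5 = 210
  E: 6 × 5 × 6 = 180
Highest RPN is 256 → B.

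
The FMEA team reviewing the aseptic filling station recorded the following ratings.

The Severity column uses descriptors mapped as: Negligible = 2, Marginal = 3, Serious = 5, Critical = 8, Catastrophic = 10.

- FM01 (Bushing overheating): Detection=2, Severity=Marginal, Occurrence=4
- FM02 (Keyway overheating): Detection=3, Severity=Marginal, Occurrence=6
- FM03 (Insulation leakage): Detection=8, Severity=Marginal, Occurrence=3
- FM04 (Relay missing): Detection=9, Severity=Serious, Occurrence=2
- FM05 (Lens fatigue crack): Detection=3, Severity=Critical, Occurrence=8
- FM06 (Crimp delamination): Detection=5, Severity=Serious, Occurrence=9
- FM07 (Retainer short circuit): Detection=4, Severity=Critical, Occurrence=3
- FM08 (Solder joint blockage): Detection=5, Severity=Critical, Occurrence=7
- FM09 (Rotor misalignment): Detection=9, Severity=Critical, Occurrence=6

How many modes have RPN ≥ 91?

5

RPN = Severity × Occurrence × Detection:
  FM01: 3 × 4 × 2 = 24
  FM02: 3 × 6 × 3 = 54
  FM03: 3 × 3 × 8 = 72
  FM04: 5 × 2 × 9 = 90
  FM05: 8 × 8 × 3 = 192
  FM06: 5 × 9 × 5 = 225
  FM07: 8 × 3 × 4 = 96
  FM08: 8 × 7 × 5 = 280
  FM09: 8 × 6 × 9 = 432
Modes with RPN ≥ 91: FM05 (192), FM06 (225), FM07 (96), FM08 (280), FM09 (432) → 5.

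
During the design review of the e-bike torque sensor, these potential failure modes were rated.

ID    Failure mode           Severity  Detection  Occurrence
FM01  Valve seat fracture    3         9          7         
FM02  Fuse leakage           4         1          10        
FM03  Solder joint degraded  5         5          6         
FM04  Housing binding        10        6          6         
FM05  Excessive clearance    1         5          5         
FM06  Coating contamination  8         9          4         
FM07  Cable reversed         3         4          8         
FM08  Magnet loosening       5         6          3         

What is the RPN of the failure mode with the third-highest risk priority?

189

RPN = Severity × Occurrence × Detection:
  FM01: 3 × 7 × 9 = 189
  FM02: 4 × 10 × 1 = 40
  FM03: 5 × 6 × 5 = 150
  FM04: 10 × 6 × 6 = 360
  FM05: 1 × 5 × 5 = 25
  FM06: 8 × 4 × 9 = 288
  FM07: 3 × 8 × 4 = 96
  FM08: 5 × 3 × 6 = 90
Sorted descending: 360, 288, 189, 150, 96, 90, 40, 25.
The third-highest RPN is 189 (FM01).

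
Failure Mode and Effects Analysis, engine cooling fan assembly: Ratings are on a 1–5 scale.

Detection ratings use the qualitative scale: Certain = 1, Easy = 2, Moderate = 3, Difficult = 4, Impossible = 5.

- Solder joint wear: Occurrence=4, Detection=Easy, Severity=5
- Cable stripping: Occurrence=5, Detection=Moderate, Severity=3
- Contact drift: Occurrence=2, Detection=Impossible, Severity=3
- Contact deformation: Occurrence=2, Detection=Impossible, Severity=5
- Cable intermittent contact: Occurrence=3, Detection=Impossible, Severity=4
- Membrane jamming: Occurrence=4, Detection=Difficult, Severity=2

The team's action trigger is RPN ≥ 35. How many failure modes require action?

RPN = Severity × Occurrence × Detection:
  Solder joint wear: 5 × 4 × 2 = 40
  Cable stripping: 3 × 5 × 3 = 45
  Contact drift: 3 × 2 × 5 = 30
  Contact deformation: 5 × 2 × 5 = 50
  Cable intermittent contact: 4 × 3 × 5 = 60
  Membrane jamming: 2 × 4 × 4 = 32
Modes with RPN ≥ 35: Solder joint wear (40), Cable stripping (45), Contact deformation (50), Cable intermittent contact (60) → 4.

4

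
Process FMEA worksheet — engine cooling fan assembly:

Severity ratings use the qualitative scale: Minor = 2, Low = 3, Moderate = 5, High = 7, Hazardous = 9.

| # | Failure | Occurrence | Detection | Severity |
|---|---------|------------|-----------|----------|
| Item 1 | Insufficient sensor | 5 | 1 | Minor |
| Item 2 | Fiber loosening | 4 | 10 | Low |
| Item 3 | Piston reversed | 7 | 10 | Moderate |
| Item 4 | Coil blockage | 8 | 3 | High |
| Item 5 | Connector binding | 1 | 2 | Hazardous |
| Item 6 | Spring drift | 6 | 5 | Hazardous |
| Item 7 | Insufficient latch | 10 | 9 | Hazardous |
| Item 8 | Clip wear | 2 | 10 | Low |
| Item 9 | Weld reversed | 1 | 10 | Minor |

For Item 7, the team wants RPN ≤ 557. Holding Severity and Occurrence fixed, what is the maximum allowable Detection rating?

Item 7: S=9, O=10, D=9 → current RPN = 810.
Fixed product = 90. Need 90 × D ≤ 557, so D ≤ 557/90 = 6.19.
Maximum integer Detection rating = 6 (gives RPN 540; D=7 would give 630 > 557).

6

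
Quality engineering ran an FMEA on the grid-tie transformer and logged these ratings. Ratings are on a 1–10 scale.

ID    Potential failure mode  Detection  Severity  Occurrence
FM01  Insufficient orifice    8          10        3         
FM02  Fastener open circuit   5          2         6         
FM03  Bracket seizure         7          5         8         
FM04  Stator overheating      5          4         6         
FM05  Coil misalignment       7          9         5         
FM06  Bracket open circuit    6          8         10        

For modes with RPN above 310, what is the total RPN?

RPN = Severity × Occurrence × Detection:
  FM01: 10 × 3 × 8 = 240
  FM02: 2 × 6 × 5 = 60
  FM03: 5 × 8 × 7 = 280
  FM04: 4 × 6 × 5 = 120
  FM05: 9 × 5 × 7 = 315
  FM06: 8 × 10 × 6 = 480
RPN > 310: FM05 (315), FM06 (480).
Sum: 315 + 480 = 795.

795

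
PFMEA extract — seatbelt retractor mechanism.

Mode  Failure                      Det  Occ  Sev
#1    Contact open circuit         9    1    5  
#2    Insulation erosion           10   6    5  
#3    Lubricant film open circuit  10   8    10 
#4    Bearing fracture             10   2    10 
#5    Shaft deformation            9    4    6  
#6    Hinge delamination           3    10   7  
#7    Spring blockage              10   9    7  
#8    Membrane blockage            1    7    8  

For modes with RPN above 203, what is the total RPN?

RPN = Severity × Occurrence × Detection:
  #1: 5 × 1 × 9 = 45
  #2: 5 × 6 × 10 = 300
  #3: 10 × 8 × 10 = 800
  #4: 10 × 2 × 10 = 200
  #5: 6 × 4 × 9 = 216
  #6: 7 × 10 × 3 = 210
  #7: 7 × 9 × 10 = 630
  #8: 8 × 7 × 1 = 56
RPN > 203: #2 (300), #3 (800), #5 (216), #6 (210), #7 (630).
Sum: 300 + 800 + 216 + 210 + 630 = 2156.

2156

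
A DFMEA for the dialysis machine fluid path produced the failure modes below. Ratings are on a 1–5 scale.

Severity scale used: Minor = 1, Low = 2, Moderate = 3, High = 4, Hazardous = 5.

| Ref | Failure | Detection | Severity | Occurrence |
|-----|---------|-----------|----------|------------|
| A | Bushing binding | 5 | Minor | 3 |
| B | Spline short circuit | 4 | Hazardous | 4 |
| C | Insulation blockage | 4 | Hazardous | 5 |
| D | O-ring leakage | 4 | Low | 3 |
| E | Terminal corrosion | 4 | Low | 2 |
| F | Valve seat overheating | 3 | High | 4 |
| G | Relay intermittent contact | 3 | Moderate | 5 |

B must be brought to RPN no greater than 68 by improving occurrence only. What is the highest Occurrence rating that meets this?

B: S=5, O=4, D=4 → current RPN = 80.
Fixed product = 20. Need 20 × O ≤ 68, so O ≤ 68/20 = 3.40.
Maximum integer Occurrence rating = 3 (gives RPN 60; O=4 would give 80 > 68).

3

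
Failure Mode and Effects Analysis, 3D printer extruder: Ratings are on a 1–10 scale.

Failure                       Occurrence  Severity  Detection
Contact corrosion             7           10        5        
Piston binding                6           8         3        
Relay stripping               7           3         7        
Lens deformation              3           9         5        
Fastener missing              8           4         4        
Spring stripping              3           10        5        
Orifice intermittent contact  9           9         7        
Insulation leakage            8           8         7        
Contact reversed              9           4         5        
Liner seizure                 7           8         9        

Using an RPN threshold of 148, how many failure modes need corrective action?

RPN = Severity × Occurrence × Detection:
  Contact corrosion: 10 × 7 × 5 = 350
  Piston binding: 8 × 6 × 3 = 144
  Relay stripping: 3 × 7 × 7 = 147
  Lens deformation: 9 × 3 × 5 = 135
  Fastener missing: 4 × 8 × 4 = 128
  Spring stripping: 10 × 3 × 5 = 150
  Orifice intermittent contact: 9 × 9 × 7 = 567
  Insulation leakage: 8 × 8 × 7 = 448
  Contact reversed: 4 × 9 × 5 = 180
  Liner seizure: 8 × 7 × 9 = 504
Modes with RPN ≥ 148: Contact corrosion (350), Spring stripping (150), Orifice intermittent contact (567), Insulation leakage (448), Contact reversed (180), Liner seizure (504) → 6.

6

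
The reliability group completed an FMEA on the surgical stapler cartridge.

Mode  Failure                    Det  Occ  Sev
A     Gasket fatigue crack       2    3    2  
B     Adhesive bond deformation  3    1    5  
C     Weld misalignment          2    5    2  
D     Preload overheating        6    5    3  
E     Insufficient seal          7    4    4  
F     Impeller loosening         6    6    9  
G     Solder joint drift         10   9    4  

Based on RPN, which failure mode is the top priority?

G

RPN = Severity × Occurrence × Detection:
  A: 2 × 3 × 2 = 12
  B: 5 × 1 × 3 = 15
  C: 2 × 5 × 2 = 20
  D: 3 × 5 × 6 = 90
  E: 4 × 4 × 7 = 112
  F: 9 × 6 × 6 = 324
  G: 4 × 9 × 10 = 360
Highest RPN is 360 → G.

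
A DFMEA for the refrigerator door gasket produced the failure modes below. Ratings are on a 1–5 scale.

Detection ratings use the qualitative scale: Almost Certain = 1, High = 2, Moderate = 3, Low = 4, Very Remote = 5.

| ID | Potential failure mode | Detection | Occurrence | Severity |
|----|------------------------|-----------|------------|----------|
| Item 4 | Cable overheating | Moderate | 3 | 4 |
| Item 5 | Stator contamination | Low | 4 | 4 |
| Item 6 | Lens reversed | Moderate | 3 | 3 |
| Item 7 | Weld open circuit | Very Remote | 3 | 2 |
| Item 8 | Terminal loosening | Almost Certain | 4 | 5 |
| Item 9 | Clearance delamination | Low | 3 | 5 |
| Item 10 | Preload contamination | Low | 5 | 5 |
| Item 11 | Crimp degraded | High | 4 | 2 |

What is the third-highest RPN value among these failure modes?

RPN = Severity × Occurrence × Detection:
  Item 4: 4 × 3 × 3 = 36
  Item 5: 4 × 4 × 4 = 64
  Item 6: 3 × 3 × 3 = 27
  Item 7: 2 × 3 × 5 = 30
  Item 8: 5 × 4 × 1 = 20
  Item 9: 5 × 3 × 4 = 60
  Item 10: 5 × 5 × 4 = 100
  Item 11: 2 × 4 × 2 = 16
Sorted descending: 100, 64, 60, 36, 30, 27, 20, 16.
The third-highest RPN is 60 (Item 9).

60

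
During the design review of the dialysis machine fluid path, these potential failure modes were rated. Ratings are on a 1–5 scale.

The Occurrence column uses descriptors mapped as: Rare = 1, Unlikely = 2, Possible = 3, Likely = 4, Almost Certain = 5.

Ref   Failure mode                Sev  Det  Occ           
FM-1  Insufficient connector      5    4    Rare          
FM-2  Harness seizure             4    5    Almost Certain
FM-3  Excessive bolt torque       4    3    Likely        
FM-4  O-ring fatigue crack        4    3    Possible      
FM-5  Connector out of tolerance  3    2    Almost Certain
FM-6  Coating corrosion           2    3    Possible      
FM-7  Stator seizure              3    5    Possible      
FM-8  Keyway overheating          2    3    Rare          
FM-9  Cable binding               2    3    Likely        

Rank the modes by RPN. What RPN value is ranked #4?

36

RPN = Severity × Occurrence × Detection:
  FM-1: 5 × 1 × 4 = 20
  FM-2: 4 × 5 × 5 = 100
  FM-3: 4 × 4 × 3 = 48
  FM-4: 4 × 3 × 3 = 36
  FM-5: 3 × 5 × 2 = 30
  FM-6: 2 × 3 × 3 = 18
  FM-7: 3 × 3 × 5 = 45
  FM-8: 2 × 1 × 3 = 6
  FM-9: 2 × 4 × 3 = 24
Sorted descending: 100, 48, 45, 36, 30, 24, 20, 18, 6.
The fourth-highest RPN is 36 (FM-4).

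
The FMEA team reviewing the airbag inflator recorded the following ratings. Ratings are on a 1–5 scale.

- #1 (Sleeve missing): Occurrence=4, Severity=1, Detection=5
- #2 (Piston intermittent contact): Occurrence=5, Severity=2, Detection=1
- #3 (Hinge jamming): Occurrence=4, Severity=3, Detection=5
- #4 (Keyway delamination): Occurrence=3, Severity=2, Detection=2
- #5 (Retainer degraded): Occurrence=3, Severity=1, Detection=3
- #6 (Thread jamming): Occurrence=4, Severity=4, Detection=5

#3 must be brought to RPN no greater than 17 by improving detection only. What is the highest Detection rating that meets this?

1

#3: S=3, O=4, D=5 → current RPN = 60.
Fixed product = 12. Need 12 × D ≤ 17, so D ≤ 17/12 = 1.42.
Maximum integer Detection rating = 1 (gives RPN 12; D=2 would give 24 > 17).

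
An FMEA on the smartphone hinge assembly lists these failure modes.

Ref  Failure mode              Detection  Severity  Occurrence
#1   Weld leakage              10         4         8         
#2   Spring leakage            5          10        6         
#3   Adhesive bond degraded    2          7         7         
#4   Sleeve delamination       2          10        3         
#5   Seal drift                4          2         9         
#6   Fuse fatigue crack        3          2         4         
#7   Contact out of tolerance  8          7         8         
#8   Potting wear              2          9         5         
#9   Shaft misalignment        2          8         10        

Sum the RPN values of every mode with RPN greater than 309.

RPN = Severity × Occurrence × Detection:
  #1: 4 × 8 × 10 = 320
  #2: 10 × 6 × 5 = 300
  #3: 7 × 7 × 2 = 98
  #4: 10 × 3 × 2 = 60
  #5: 2 × 9 × 4 = 72
  #6: 2 × 4 × 3 = 24
  #7: 7 × 8 × 8 = 448
  #8: 9 × 5 × 2 = 90
  #9: 8 × 10 × 2 = 160
RPN > 309: #1 (320), #7 (448).
Sum: 320 + 448 = 768.

768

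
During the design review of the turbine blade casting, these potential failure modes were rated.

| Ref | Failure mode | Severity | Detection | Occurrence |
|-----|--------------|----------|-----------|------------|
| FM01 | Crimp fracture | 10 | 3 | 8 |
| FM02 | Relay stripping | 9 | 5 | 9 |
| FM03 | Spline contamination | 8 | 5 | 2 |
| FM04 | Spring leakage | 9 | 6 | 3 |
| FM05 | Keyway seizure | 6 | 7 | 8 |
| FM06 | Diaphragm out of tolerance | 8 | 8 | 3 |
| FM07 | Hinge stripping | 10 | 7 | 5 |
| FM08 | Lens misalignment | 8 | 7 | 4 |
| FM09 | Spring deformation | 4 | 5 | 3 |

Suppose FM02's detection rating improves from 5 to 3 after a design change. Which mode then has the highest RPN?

FM07

RPN = Severity × Occurrence × Detection:
  FM01: 10 × 8 × 3 = 240
  FM02: 9 × 9 × 5 = 405
  FM03: 8 × 2 × 5 = 80
  FM04: 9 × 3 × 6 = 162
  FM05: 6 × 8 × 7 = 336
  FM06: 8 × 3 × 8 = 192
  FM07: 10 × 5 × 7 = 350
  FM08: 8 × 4 × 7 = 224
  FM09: 4 × 3 × 5 = 60
After action: FM02 → 9 × 9 × 3 = 243.
Revised RPNs: FM07=350, FM05=336, FM02=243, FM01=240, FM08=224, FM06=192, FM04=162, FM03=80, FM09=60.
Highest is now FM07 (350).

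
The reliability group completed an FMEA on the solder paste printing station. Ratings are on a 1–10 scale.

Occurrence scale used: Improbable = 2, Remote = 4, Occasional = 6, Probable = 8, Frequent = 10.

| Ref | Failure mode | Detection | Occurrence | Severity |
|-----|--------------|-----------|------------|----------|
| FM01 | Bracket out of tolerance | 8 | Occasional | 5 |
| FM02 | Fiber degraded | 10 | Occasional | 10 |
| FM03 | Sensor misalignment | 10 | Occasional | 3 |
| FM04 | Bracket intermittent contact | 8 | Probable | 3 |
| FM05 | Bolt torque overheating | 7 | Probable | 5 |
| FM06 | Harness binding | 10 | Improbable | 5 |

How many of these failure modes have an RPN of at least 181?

4

RPN = Severity × Occurrence × Detection:
  FM01: 5 × 6 × 8 = 240
  FM02: 10 × 6 × 10 = 600
  FM03: 3 × 6 × 10 = 180
  FM04: 3 × 8 × 8 = 192
  FM05: 5 × 8 × 7 = 280
  FM06: 5 × 2 × 10 = 100
Modes with RPN ≥ 181: FM01 (240), FM02 (600), FM04 (192), FM05 (280) → 4.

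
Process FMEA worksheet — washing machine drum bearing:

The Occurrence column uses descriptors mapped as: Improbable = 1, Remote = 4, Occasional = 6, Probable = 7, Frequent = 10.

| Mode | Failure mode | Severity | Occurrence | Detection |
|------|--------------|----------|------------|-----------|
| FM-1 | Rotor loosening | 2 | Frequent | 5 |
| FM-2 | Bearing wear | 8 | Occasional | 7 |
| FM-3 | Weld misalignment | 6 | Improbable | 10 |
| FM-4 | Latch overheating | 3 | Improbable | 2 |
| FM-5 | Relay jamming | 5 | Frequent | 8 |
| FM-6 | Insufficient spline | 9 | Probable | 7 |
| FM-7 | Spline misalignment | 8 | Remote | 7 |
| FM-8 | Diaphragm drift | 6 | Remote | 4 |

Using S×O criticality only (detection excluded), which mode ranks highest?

FM-6

Criticality = Severity × Occurrence:
  FM-1: 2 × 10 = 20
  FM-2: 8 × 6 = 48
  FM-3: 6 × 1 = 6
  FM-4: 3 × 1 = 3
  FM-5: 5 × 10 = 50
  FM-6: 9 × 7 = 63
  FM-7: 8 × 4 = 32
  FM-8: 6 × 4 = 24
Highest criticality is 63 → FM-6.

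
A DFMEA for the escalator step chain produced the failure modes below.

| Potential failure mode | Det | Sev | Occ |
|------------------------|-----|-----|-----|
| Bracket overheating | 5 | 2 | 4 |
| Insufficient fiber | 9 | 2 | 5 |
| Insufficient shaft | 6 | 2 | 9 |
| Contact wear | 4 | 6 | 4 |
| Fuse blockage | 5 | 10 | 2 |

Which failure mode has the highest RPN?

Insufficient shaft

RPN = Severity × Occurrence × Detection:
  Bracket overheating: 2 × 4 × 5 = 40
  Insufficient fiber: 2 × 5 × 9 = 90
  Insufficient shaft: 2 × 9 × 6 = 108
  Contact wear: 6 × 4 × 4 = 96
  Fuse blockage: 10 × 2 × 5 = 100
Highest RPN is 108 → Insufficient shaft.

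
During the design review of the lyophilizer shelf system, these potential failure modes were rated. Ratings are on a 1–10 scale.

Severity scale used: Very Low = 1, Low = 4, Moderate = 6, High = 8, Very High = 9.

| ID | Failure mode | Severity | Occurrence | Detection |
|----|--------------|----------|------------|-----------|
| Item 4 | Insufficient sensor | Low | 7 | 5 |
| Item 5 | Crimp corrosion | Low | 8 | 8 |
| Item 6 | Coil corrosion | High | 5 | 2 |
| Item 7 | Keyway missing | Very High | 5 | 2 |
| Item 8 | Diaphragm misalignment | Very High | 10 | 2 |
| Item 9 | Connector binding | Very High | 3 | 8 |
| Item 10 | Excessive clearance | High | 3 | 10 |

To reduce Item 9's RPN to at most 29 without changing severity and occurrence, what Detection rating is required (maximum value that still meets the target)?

1

Item 9: S=9, O=3, D=8 → current RPN = 216.
Fixed product = 27. Need 27 × D ≤ 29, so D ≤ 29/27 = 1.07.
Maximum integer Detection rating = 1 (gives RPN 27; D=2 would give 54 > 29).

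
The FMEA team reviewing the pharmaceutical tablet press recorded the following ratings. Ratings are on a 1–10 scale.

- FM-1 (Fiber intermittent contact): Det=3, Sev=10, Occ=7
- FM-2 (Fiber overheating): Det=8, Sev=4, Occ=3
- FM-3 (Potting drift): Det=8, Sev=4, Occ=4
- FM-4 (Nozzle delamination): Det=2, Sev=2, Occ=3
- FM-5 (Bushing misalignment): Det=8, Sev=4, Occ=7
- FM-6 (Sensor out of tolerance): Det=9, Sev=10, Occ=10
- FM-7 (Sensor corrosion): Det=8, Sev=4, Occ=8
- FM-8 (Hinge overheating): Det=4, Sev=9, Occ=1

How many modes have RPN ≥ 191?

4

RPN = Severity × Occurrence × Detection:
  FM-1: 10 × 7 × 3 = 210
  FM-2: 4 × 3 × 8 = 96
  FM-3: 4 × 4 × 8 = 128
  FM-4: 2 × 3 × 2 = 12
  FM-5: 4 × 7 × 8 = 224
  FM-6: 10 × 10 × 9 = 900
  FM-7: 4 × 8 × 8 = 256
  FM-8: 9 × 1 × 4 = 36
Modes with RPN ≥ 191: FM-1 (210), FM-5 (224), FM-6 (900), FM-7 (256) → 4.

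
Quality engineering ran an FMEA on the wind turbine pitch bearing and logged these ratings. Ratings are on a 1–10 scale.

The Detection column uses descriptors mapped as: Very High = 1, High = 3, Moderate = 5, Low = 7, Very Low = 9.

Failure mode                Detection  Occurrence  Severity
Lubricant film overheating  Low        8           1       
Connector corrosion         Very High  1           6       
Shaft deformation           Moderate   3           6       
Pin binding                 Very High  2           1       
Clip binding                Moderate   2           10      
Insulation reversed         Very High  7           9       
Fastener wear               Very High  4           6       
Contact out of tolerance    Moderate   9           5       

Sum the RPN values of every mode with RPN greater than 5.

RPN = Severity × Occurrence × Detection:
  Lubricant film overheating: 1 × 8 × 7 = 56
  Connector corrosion: 6 × 1 × 1 = 6
  Shaft deformation: 6 × 3 × 5 = 90
  Pin binding: 1 × 2 × 1 = 2
  Clip binding: 10 × 2 × 5 = 100
  Insulation reversed: 9 × 7 × 1 = 63
  Fastener wear: 6 × 4 × 1 = 24
  Contact out of tolerance: 5 × 9 × 5 = 225
RPN > 5: Lubricant film overheating (56), Connector corrosion (6), Shaft deformation (90), Clip binding (100), Insulation reversed (63), Fastener wear (24), Contact out of tolerance (225).
Sum: 56 + 6 + 90 + 100 + 63 + 24 + 225 = 564.

564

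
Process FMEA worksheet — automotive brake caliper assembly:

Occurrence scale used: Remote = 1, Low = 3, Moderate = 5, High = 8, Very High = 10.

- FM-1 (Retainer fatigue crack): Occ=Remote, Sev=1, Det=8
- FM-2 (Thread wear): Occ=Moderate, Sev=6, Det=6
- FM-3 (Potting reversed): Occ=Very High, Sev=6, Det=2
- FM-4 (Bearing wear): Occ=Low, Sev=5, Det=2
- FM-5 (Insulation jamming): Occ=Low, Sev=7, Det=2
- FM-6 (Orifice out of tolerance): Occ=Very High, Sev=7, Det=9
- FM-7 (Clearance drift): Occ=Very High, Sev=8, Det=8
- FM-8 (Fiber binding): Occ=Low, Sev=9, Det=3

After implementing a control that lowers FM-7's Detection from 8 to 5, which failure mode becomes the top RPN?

FM-6

RPN = Severity × Occurrence × Detection:
  FM-1: 1 × 1 × 8 = 8
  FM-2: 6 × 5 × 6 = 180
  FM-3: 6 × 10 × 2 = 120
  FM-4: 5 × 3 × 2 = 30
  FM-5: 7 × 3 × 2 = 42
  FM-6: 7 × 10 × 9 = 630
  FM-7: 8 × 10 × 8 = 640
  FM-8: 9 × 3 × 3 = 81
After action: FM-7 → 8 × 10 × 5 = 400.
Revised RPNs: FM-6=630, FM-7=400, FM-2=180, FM-3=120, FM-8=81, FM-5=42, FM-4=30, FM-1=8.
Highest is now FM-6 (630).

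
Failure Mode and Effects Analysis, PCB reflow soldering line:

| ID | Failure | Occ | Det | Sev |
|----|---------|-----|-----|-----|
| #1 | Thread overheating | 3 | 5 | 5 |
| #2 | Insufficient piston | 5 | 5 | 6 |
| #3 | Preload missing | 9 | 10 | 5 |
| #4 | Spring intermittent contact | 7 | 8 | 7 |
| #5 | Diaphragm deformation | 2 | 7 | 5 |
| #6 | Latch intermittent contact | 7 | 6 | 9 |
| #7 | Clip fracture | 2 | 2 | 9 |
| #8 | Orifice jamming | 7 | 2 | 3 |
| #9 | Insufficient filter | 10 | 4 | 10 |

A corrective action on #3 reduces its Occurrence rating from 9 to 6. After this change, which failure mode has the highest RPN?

#9

RPN = Severity × Occurrence × Detection:
  #1: 5 × 3 × 5 = 75
  #2: 6 × 5 × 5 = 150
  #3: 5 × 9 × 10 = 450
  #4: 7 × 7 × 8 = 392
  #5: 5 × 2 × 7 = 70
  #6: 9 × 7 × 6 = 378
  #7: 9 × 2 × 2 = 36
  #8: 3 × 7 × 2 = 42
  #9: 10 × 10 × 4 = 400
After action: #3 → 5 × 6 × 10 = 300.
Revised RPNs: #9=400, #4=392, #6=378, #3=300, #2=150, #1=75, #5=70, #8=42, #7=36.
Highest is now #9 (400).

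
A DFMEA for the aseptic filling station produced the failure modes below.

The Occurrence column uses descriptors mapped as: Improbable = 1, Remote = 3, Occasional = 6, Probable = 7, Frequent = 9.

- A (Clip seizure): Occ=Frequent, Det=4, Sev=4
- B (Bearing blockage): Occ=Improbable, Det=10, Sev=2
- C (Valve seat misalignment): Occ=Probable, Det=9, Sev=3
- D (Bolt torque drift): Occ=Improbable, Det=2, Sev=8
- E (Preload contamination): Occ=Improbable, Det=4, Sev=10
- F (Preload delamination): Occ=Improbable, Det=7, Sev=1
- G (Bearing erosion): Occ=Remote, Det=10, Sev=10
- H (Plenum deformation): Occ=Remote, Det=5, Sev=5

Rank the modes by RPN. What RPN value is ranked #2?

189

RPN = Severity × Occurrence × Detection:
  A: 4 × 9 × 4 = 144
  B: 2 × 1 × 10 = 20
  C: 3 × 7 × 9 = 189
  D: 8 × 1 × 2 = 16
  E: 10 × 1 × 4 = 40
  F: 1 × 1 × 7 = 7
  G: 10 × 3 × 10 = 300
  H: 5 × 3 × 5 = 75
Sorted descending: 300, 189, 144, 75, 40, 20, 16, 7.
The second-highest RPN is 189 (C).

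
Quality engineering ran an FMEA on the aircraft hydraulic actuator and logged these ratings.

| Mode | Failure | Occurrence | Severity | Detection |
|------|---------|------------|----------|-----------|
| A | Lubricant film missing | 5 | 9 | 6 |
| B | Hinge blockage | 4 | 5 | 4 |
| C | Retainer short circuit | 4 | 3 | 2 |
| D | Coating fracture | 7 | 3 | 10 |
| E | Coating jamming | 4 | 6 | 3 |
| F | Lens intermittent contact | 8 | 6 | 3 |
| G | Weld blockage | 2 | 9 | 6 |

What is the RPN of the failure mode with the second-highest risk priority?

RPN = Severity × Occurrence × Detection:
  A: 9 × 5 × 6 = 270
  B: 5 × 4 × 4 = 80
  C: 3 × 4 × 2 = 24
  D: 3 × 7 × 10 = 210
  E: 6 × 4 × 3 = 72
  F: 6 × 8 × 3 = 144
  G: 9 × 2 × 6 = 108
Sorted descending: 270, 210, 144, 108, 80, 72, 24.
The second-highest RPN is 210 (D).

210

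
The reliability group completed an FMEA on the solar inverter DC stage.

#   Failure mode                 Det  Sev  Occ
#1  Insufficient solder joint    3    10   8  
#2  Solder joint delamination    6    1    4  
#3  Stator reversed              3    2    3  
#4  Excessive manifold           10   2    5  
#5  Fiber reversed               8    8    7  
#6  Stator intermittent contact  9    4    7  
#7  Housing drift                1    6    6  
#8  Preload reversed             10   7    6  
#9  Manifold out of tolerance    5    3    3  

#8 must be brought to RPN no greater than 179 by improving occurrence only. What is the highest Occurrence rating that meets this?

2

#8: S=7, O=6, D=10 → current RPN = 420.
Fixed product = 70. Need 70 × O ≤ 179, so O ≤ 179/70 = 2.56.
Maximum integer Occurrence rating = 2 (gives RPN 140; O=3 would give 210 > 179).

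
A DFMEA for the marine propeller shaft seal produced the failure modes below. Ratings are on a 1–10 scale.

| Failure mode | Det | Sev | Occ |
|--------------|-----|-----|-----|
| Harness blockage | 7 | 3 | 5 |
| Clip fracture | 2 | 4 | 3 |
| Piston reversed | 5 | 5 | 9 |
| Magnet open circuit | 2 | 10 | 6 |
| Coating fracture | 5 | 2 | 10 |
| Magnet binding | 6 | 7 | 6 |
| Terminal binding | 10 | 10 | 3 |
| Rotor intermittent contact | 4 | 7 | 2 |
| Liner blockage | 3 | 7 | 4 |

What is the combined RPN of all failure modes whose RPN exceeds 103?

RPN = Severity × Occurrence × Detection:
  Harness blockage: 3 × 5 × 7 = 105
  Clip fracture: 4 × 3 × 2 = 24
  Piston reversed: 5 × 9 × 5 = 225
  Magnet open circuit: 10 × 6 × 2 = 120
  Coating fracture: 2 × 10 × 5 = 100
  Magnet binding: 7 × 6 × 6 = 252
  Terminal binding: 10 × 3 × 10 = 300
  Rotor intermittent contact: 7 × 2 × 4 = 56
  Liner blockage: 7 × 4 × 3 = 84
RPN > 103: Harness blockage (105), Piston reversed (225), Magnet open circuit (120), Magnet binding (252), Terminal binding (300).
Sum: 105 + 225 + 120 + 252 + 300 = 1002.

1002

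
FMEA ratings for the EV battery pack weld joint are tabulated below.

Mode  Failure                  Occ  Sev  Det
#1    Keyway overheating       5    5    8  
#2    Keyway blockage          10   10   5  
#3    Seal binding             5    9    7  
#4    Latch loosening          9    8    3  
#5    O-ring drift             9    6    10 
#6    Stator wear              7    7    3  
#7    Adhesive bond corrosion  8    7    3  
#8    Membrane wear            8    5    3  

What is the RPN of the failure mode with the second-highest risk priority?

500

RPN = Severity × Occurrence × Detection:
  #1: 5 × 5 × 8 = 200
  #2: 10 × 10 × 5 = 500
  #3: 9 × 5 × 7 = 315
  #4: 8 × 9 × 3 = 216
  #5: 6 × 9 × 10 = 540
  #6: 7 × 7 × 3 = 147
  #7: 7 × 8 × 3 = 168
  #8: 5 × 8 × 3 = 120
Sorted descending: 540, 500, 315, 216, 200, 168, 147, 120.
The second-highest RPN is 500 (#2).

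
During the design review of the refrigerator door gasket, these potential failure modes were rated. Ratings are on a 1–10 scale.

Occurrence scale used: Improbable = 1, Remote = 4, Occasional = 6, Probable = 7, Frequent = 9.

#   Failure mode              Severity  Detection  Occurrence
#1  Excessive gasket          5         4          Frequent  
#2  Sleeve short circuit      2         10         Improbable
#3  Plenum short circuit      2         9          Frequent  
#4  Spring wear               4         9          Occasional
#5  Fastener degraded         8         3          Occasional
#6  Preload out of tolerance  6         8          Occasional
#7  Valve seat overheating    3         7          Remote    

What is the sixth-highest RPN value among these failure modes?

RPN = Severity × Occurrence × Detection:
  #1: 5 × 9 × 4 = 180
  #2: 2 × 1 × 10 = 20
  #3: 2 × 9 × 9 = 162
  #4: 4 × 6 × 9 = 216
  #5: 8 × 6 × 3 = 144
  #6: 6 × 6 × 8 = 288
  #7: 3 × 4 × 7 = 84
Sorted descending: 288, 216, 180, 162, 144, 84, 20.
The sixth-highest RPN is 84 (#7).

84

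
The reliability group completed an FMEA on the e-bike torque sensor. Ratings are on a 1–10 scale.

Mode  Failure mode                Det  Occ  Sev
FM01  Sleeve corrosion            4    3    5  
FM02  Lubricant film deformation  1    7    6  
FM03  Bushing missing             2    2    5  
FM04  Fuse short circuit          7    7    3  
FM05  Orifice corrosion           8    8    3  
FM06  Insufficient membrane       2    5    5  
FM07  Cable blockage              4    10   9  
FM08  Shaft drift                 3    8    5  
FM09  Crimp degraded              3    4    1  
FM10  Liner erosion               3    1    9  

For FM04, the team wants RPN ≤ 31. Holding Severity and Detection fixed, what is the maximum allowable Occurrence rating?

1

FM04: S=3, O=7, D=7 → current RPN = 147.
Fixed product = 21. Need 21 × O ≤ 31, so O ≤ 31/21 = 1.48.
Maximum integer Occurrence rating = 1 (gives RPN 21; O=2 would give 42 > 31).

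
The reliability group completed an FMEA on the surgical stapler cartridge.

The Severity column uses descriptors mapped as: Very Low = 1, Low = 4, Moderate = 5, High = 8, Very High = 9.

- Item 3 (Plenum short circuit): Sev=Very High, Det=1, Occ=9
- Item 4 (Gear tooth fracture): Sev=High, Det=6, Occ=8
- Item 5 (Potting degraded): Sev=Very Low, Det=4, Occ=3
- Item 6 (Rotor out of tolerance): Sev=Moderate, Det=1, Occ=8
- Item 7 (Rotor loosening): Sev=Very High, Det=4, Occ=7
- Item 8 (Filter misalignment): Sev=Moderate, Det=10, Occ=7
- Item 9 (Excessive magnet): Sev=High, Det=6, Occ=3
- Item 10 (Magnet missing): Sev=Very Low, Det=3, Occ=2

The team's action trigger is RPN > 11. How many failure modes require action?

7

RPN = Severity × Occurrence × Detection:
  Item 3: 9 × 9 × 1 = 81
  Item 4: 8 × 8 × 6 = 384
  Item 5: 1 × 3 × 4 = 12
  Item 6: 5 × 8 × 1 = 40
  Item 7: 9 × 7 × 4 = 252
  Item 8: 5 × 7 × 10 = 350
  Item 9: 8 × 3 × 6 = 144
  Item 10: 1 × 2 × 3 = 6
Modes with RPN > 11: Item 3 (81), Item 4 (384), Item 5 (12), Item 6 (40), Item 7 (252), Item 8 (350), Item 9 (144) → 7.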